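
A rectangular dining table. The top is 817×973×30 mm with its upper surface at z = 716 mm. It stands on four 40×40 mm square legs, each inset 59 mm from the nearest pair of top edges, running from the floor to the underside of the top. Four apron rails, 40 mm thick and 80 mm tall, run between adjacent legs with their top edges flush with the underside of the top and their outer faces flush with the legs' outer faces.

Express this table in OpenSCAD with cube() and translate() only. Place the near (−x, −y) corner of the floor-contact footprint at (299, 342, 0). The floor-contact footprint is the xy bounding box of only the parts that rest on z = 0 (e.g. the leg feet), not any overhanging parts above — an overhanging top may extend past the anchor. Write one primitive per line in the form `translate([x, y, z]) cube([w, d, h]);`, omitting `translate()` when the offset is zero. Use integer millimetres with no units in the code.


translate([240, 283, 686]) cube([817, 973, 30]);
translate([299, 342, 0]) cube([40, 40, 686]);
translate([958, 342, 0]) cube([40, 40, 686]);
translate([299, 1157, 0]) cube([40, 40, 686]);
translate([958, 1157, 0]) cube([40, 40, 686]);
translate([339, 342, 606]) cube([619, 40, 80]);
translate([339, 1157, 606]) cube([619, 40, 80]);
translate([299, 382, 606]) cube([40, 775, 80]);
translate([958, 382, 606]) cube([40, 775, 80]);


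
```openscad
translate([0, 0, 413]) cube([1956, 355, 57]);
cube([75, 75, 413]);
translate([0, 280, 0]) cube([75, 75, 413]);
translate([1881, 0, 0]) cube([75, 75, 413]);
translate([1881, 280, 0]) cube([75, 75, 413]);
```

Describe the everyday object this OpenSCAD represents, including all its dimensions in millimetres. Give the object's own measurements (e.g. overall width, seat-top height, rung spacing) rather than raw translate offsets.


A long wooden bench with a 1956 mm (x) × 355 mm (y) seat, 57 mm thick, its top surface 470 mm above the floor. Four 75 mm square legs at the seat corners, flush with the edges, run from z = 0 to the seat underside.


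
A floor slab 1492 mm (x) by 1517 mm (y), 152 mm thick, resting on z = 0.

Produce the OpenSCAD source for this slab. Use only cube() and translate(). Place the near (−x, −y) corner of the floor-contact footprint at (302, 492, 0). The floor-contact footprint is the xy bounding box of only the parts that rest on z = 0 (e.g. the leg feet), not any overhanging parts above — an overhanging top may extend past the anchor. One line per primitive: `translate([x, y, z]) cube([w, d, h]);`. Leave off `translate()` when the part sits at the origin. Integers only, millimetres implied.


translate([302, 492, 0]) cube([1492, 1517, 152]);


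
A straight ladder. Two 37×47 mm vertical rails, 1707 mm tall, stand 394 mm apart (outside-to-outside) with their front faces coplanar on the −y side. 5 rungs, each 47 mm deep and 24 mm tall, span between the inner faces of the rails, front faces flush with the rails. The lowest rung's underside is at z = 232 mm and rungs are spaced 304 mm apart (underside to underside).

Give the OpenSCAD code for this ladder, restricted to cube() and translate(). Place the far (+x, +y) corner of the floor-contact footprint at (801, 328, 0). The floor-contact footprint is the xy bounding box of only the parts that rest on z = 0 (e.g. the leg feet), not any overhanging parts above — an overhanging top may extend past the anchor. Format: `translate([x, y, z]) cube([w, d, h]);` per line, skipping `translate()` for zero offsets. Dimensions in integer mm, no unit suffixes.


translate([407, 281, 0]) cube([37, 47, 1707]);
translate([764, 281, 0]) cube([37, 47, 1707]);
translate([444, 281, 232]) cube([320, 47, 24]);
translate([444, 281, 536]) cube([320, 47, 24]);
translate([444, 281, 840]) cube([320, 47, 24]);
translate([444, 281, 1144]) cube([320, 47, 24]);
translate([444, 281, 1448]) cube([320, 47, 24]);


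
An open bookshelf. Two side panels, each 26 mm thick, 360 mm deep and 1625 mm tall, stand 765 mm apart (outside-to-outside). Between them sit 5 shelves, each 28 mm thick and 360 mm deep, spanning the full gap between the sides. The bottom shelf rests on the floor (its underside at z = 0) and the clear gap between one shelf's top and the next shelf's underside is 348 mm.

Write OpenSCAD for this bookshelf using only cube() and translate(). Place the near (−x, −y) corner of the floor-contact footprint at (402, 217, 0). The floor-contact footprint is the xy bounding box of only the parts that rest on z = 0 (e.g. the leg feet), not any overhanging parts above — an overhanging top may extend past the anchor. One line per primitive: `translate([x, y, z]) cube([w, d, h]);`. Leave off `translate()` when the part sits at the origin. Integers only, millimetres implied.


translate([402, 217, 0]) cube([26, 360, 1625]);
translate([1141, 217, 0]) cube([26, 360, 1625]);
translate([428, 217, 0]) cube([713, 360, 28]);
translate([428, 217, 376]) cube([713, 360, 28]);
translate([428, 217, 752]) cube([713, 360, 28]);
translate([428, 217, 1128]) cube([713, 360, 28]);
translate([428, 217, 1504]) cube([713, 360, 28]);


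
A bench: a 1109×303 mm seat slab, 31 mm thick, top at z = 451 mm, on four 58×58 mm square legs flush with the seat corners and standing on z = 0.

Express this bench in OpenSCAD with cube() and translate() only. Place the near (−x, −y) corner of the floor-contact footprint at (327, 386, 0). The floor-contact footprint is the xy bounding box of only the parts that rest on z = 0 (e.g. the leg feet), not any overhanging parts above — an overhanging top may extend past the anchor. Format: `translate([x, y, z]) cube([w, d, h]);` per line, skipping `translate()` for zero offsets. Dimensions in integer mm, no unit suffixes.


translate([327, 386, 420]) cube([1109, 303, 31]);
translate([327, 386, 0]) cube([58, 58, 420]);
translate([327, 631, 0]) cube([58, 58, 420]);
translate([1378, 386, 0]) cube([58, 58, 420]);
translate([1378, 631, 0]) cube([58, 58, 420]);


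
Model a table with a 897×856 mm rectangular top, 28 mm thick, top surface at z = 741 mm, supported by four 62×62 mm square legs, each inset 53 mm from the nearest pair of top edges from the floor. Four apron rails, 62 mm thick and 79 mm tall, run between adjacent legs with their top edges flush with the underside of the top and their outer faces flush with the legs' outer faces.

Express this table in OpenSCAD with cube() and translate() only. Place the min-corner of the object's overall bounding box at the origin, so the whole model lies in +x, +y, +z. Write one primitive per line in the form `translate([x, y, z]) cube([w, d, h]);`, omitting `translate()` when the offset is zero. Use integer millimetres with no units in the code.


translate([0, 0, 713]) cube([897, 856, 28]);
translate([53, 53, 0]) cube([62, 62, 713]);
translate([782, 53, 0]) cube([62, 62, 713]);
translate([53, 741, 0]) cube([62, 62, 713]);
translate([782, 741, 0]) cube([62, 62, 713]);
translate([115, 53, 634]) cube([667, 62, 79]);
translate([115, 741, 634]) cube([667, 62, 79]);
translate([53, 115, 634]) cube([62, 626, 79]);
translate([782, 115, 634]) cube([62, 626, 79]);


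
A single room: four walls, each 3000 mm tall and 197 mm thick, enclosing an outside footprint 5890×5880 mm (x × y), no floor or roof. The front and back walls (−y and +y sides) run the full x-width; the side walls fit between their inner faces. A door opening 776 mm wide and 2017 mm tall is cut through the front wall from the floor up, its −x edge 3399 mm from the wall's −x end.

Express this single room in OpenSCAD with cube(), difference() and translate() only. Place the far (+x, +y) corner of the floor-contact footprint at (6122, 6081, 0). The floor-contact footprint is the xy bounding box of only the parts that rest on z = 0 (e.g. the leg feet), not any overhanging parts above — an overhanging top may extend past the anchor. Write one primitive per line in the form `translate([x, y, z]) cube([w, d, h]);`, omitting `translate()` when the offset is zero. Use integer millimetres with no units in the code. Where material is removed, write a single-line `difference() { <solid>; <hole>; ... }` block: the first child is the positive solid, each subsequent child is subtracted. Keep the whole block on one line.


difference() { translate([232, 201, 0]) cube([5890, 197, 3000]); translate([3631, 201, 0]) cube([776, 197, 2017]); }
translate([232, 5884, 0]) cube([5890, 197, 3000]);
translate([232, 398, 0]) cube([197, 5486, 3000]);
translate([5925, 398, 0]) cube([197, 5486, 3000]);


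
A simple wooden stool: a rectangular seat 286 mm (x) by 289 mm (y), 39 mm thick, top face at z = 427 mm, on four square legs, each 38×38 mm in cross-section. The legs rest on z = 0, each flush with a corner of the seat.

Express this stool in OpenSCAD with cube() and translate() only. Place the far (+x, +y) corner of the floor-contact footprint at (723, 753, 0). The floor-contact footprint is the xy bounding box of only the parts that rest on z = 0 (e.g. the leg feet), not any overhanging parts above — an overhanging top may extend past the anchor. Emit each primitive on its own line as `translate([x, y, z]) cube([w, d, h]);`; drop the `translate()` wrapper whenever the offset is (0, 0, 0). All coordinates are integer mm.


translate([437, 464, 388]) cube([286, 289, 39]);
translate([437, 464, 0]) cube([38, 38, 388]);
translate([685, 464, 0]) cube([38, 38, 388]);
translate([437, 715, 0]) cube([38, 38, 388]);
translate([685, 715, 0]) cube([38, 38, 388]);


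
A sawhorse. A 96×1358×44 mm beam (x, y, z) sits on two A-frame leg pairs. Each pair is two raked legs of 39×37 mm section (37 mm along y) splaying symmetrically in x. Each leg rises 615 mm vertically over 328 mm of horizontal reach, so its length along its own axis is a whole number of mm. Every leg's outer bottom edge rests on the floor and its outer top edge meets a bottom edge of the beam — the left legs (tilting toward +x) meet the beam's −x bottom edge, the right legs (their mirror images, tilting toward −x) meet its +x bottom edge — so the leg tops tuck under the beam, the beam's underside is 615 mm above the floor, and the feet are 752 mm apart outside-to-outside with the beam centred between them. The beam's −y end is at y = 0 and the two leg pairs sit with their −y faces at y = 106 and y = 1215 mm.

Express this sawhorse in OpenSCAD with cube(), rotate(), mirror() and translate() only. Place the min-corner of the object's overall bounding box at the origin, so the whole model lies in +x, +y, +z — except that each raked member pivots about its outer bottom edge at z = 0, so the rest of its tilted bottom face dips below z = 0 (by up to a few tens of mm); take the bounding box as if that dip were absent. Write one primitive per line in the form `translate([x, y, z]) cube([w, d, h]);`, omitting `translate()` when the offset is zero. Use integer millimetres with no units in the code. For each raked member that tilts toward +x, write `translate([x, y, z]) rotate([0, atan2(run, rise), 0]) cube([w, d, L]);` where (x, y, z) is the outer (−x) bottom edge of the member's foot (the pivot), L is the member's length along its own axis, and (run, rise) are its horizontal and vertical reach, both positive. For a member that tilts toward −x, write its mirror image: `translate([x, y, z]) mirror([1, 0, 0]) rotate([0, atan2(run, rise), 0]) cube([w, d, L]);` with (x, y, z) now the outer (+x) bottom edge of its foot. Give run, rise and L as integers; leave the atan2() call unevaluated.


translate([328, 0, 615]) cube([96, 1358, 44]);
translate([0, 106, 0]) rotate([0, atan2(328, 615), 0]) cube([39, 37, 697]);
translate([752, 106, 0]) mirror([1, 0, 0]) rotate([0, atan2(328, 615), 0]) cube([39, 37, 697]);
translate([0, 1215, 0]) rotate([0, atan2(328, 615), 0]) cube([39, 37, 697]);
translate([752, 1215, 0]) mirror([1, 0, 0]) rotate([0, atan2(328, 615), 0]) cube([39, 37, 697]);


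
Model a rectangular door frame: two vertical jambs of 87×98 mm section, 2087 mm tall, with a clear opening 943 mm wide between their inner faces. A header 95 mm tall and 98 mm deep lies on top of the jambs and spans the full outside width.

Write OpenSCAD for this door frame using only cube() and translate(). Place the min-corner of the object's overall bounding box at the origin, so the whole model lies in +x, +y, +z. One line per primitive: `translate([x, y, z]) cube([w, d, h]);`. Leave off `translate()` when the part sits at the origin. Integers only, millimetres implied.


cube([87, 98, 2087]);
translate([1030, 0, 0]) cube([87, 98, 2087]);
translate([0, 0, 2087]) cube([1117, 98, 95]);


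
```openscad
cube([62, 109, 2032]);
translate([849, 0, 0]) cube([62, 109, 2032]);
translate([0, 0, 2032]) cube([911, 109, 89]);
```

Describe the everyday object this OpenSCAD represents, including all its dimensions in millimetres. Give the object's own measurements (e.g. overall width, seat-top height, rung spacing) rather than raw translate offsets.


A door frame. The clear opening is 787 mm wide and 2032 mm high. Two 62 mm wide jambs, 109 mm deep, stand either side of the opening from the floor to the top of the opening. A 89 mm thick head sits across the top of both jambs, spanning the full outside width of the frame.


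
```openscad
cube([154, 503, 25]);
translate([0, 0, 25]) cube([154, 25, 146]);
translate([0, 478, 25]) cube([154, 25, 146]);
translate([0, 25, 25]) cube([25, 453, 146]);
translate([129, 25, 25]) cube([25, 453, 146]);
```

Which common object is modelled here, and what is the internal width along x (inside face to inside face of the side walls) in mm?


An open box. The internal width is 104 mm.

A 154×503 base slab with four walls standing on it — an open box. The base is 154 mm wide and the walls are 25 mm thick, so the internal width is 154 − 2 × 25 = 104 mm.


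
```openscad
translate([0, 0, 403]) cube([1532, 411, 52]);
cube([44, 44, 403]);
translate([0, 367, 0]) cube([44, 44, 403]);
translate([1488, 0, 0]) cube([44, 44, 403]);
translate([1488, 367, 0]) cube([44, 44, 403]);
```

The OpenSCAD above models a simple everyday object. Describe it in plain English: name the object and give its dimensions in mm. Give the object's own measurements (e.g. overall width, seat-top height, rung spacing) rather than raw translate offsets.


A bench: a 1532×411 mm seat slab, 52 mm thick, top at z = 455 mm, on four 44×44 mm square legs flush with the seat corners and standing on z = 0.


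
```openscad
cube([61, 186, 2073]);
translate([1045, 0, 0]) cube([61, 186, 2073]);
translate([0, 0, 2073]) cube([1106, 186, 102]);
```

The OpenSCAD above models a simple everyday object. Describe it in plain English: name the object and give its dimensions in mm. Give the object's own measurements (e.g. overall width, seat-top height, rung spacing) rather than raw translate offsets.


A door frame. The clear opening is 984 mm wide and 2073 mm high. Two 61 mm wide jambs, 186 mm deep, stand either side of the opening from the floor to the top of the opening. A 102 mm thick head sits across the top of both jambs, spanning the full outside width of the frame.


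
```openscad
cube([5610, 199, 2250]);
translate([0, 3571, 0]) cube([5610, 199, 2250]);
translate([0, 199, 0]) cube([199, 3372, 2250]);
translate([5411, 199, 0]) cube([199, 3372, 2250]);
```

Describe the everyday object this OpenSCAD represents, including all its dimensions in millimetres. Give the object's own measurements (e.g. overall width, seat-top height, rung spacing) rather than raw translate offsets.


The wall frame of a small rectangular building: four walls, each 2250 mm tall and 199 mm thick, enclosing a footprint 5610 mm (x) by 3770 mm (y) outside-to-outside, with no floor or roof. The front and back walls (the −y and +y sides) span the full width; the two side walls fit between them.


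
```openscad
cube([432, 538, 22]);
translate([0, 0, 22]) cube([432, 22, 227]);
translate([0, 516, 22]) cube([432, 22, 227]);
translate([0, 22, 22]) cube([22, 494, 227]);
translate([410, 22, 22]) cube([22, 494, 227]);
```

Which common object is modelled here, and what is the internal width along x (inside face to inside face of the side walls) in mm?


An open box. The internal width is 388 mm.

A 432×538 base slab with four walls standing on it — an open box. The base is 432 mm wide and the walls are 22 mm thick, so the internal width is 432 − 2 × 22 = 388 mm.


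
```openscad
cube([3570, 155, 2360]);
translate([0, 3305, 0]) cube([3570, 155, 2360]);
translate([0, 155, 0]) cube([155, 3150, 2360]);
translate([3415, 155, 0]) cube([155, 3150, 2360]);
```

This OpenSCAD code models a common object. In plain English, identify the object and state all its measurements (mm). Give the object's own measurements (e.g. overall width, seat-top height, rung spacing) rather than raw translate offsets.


The wall frame of a small rectangular building: four walls, each 2360 mm tall and 155 mm thick, enclosing a footprint 3570 mm (x) by 3460 mm (y) outside-to-outside, with no floor or roof. The front and back walls (the −y and +y sides) span the full width; the two side walls fit between them.


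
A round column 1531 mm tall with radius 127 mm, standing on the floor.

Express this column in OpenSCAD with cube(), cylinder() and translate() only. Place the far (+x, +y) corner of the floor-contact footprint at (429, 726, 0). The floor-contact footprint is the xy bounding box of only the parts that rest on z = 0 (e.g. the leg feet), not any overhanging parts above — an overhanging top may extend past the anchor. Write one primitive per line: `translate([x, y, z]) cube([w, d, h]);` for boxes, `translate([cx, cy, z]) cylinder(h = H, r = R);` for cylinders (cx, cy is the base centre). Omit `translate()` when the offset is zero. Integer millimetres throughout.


translate([302, 599, 0]) cylinder(h = 1531, r = 127);


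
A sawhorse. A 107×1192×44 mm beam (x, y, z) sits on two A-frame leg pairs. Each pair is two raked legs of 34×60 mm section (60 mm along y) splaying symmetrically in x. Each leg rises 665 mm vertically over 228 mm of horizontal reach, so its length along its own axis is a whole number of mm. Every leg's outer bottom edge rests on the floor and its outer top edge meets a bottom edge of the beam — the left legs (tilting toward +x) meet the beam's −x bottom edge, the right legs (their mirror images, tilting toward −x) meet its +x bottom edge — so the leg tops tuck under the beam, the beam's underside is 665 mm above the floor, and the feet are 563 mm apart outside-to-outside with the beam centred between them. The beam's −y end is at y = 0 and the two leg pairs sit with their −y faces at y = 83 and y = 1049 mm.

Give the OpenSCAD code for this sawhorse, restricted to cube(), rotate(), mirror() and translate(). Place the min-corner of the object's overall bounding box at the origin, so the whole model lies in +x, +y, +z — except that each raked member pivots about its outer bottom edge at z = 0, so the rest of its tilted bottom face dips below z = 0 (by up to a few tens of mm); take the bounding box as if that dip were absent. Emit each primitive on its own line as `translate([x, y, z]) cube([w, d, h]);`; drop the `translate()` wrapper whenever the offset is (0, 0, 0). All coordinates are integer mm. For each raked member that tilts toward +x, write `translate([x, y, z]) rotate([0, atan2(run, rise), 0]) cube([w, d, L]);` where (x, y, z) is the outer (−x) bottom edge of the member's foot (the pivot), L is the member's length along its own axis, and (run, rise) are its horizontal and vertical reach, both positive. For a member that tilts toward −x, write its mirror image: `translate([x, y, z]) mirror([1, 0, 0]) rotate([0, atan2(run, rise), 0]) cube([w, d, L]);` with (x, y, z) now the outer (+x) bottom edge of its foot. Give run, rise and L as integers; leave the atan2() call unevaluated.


translate([228, 0, 665]) cube([107, 1192, 44]);
translate([0, 83, 0]) rotate([0, atan2(228, 665), 0]) cube([34, 60, 703]);
translate([563, 83, 0]) mirror([1, 0, 0]) rotate([0, atan2(228, 665), 0]) cube([34, 60, 703]);
translate([0, 1049, 0]) rotate([0, atan2(228, 665), 0]) cube([34, 60, 703]);
translate([563, 1049, 0]) mirror([1, 0, 0]) rotate([0, atan2(228, 665), 0]) cube([34, 60, 703]);


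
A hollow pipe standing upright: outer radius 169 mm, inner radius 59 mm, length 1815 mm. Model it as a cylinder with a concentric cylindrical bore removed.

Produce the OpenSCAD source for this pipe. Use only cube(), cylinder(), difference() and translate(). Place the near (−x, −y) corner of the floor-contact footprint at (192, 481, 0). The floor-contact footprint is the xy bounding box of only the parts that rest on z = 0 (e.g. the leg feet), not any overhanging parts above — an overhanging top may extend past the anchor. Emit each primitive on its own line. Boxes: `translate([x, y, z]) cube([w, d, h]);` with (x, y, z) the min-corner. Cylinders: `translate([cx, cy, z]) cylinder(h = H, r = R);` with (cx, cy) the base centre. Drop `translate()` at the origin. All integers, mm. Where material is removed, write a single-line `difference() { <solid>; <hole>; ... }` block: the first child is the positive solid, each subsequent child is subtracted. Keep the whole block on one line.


difference() { translate([361, 650, 0]) cylinder(h = 1815, r = 169); translate([361, 650, 0]) cylinder(h = 1815, r = 59); }


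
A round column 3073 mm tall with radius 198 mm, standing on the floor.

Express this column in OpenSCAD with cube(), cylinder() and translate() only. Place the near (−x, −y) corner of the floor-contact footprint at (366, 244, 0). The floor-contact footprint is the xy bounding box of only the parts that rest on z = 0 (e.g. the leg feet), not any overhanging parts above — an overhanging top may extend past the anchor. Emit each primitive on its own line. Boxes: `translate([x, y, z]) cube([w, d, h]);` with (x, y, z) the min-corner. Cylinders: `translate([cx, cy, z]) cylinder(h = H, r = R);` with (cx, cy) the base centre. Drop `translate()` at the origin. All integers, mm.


translate([564, 442, 0]) cylinder(h = 3073, r = 198);


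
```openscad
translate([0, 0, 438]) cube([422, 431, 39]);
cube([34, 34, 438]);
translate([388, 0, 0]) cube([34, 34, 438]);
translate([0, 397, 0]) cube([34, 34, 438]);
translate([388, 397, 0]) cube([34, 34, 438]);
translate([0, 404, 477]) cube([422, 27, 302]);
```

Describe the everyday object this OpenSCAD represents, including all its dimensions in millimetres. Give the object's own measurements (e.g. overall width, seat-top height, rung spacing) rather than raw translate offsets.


A chair. The seat is a 422×431×39 mm slab with its top at z = 477 mm, on four 34×34 mm corner legs (flush with the seat edges, standing on z = 0). A flat backrest 27 mm thick, 302 mm tall, spans the full seat width and rises from the seat top along its +y edge, rear face flush with the rear of the seat.


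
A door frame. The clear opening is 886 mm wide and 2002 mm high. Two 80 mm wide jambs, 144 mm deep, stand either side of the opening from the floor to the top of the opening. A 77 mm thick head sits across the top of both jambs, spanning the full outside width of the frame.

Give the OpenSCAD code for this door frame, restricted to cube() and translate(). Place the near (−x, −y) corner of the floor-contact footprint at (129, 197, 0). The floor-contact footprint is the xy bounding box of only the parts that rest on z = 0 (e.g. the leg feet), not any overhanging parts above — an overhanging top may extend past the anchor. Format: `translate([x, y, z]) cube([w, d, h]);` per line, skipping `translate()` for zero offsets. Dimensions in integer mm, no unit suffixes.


translate([129, 197, 0]) cube([80, 144, 2002]);
translate([1095, 197, 0]) cube([80, 144, 2002]);
translate([129, 197, 2002]) cube([1046, 144, 77]);


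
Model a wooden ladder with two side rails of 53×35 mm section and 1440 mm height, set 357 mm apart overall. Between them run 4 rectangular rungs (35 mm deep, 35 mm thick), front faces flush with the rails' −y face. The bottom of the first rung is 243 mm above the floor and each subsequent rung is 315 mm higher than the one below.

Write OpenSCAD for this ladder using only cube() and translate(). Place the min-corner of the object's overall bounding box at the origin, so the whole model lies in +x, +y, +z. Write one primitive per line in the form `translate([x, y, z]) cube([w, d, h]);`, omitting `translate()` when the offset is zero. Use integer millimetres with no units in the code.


cube([53, 35, 1440]);
translate([304, 0, 0]) cube([53, 35, 1440]);
translate([53, 0, 243]) cube([251, 35, 35]);
translate([53, 0, 558]) cube([251, 35, 35]);
translate([53, 0, 873]) cube([251, 35, 35]);
translate([53, 0, 1188]) cube([251, 35, 35]);


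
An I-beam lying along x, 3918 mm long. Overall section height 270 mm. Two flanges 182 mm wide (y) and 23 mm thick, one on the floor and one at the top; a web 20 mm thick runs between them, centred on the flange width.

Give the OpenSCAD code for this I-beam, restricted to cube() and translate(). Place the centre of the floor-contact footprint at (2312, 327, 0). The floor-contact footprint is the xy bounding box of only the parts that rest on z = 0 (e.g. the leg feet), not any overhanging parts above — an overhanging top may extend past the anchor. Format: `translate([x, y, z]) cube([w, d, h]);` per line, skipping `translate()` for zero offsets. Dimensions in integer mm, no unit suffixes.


translate([353, 236, 0]) cube([3918, 182, 23]);
translate([353, 317, 23]) cube([3918, 20, 224]);
translate([353, 236, 247]) cube([3918, 182, 23]);


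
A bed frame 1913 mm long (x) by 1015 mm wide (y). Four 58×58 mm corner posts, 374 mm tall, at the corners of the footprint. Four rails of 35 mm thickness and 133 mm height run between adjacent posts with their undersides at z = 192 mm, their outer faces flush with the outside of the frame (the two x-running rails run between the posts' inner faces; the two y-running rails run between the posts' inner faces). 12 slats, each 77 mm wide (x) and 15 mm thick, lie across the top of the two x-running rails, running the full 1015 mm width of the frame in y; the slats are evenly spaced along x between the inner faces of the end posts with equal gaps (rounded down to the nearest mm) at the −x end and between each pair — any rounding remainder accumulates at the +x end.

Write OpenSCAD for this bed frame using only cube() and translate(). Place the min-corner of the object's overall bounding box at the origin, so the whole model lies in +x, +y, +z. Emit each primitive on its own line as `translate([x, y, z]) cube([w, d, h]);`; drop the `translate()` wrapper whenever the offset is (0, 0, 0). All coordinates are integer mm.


cube([58, 58, 374]);
translate([0, 957, 0]) cube([58, 58, 374]);
translate([1855, 0, 0]) cube([58, 58, 374]);
translate([1855, 957, 0]) cube([58, 58, 374]);
translate([58, 0, 192]) cube([1797, 35, 133]);
translate([58, 980, 192]) cube([1797, 35, 133]);
translate([0, 58, 192]) cube([35, 899, 133]);
translate([1878, 58, 192]) cube([35, 899, 133]);
translate([125, 0, 325]) cube([77, 1015, 15]);
translate([269, 0, 325]) cube([77, 1015, 15]);
translate([413, 0, 325]) cube([77, 1015, 15]);
translate([557, 0, 325]) cube([77, 1015, 15]);
translate([701, 0, 325]) cube([77, 1015, 15]);
translate([845, 0, 325]) cube([77, 1015, 15]);
translate([989, 0, 325]) cube([77, 1015, 15]);
translate([1133, 0, 325]) cube([77, 1015, 15]);
translate([1277, 0, 325]) cube([77, 1015, 15]);
translate([1421, 0, 325]) cube([77, 1015, 15]);
translate([1565, 0, 325]) cube([77, 1015, 15]);
translate([1709, 0, 325]) cube([77, 1015, 15]);


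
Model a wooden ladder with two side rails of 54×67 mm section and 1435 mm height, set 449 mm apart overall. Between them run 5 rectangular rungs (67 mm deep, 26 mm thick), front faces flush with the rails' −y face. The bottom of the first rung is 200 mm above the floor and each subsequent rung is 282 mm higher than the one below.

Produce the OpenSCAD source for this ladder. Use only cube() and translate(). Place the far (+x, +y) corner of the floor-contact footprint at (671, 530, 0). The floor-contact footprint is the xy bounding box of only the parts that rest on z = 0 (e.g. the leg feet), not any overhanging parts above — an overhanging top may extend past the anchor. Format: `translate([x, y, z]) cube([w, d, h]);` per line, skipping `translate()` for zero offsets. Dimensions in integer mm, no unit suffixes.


translate([222, 463, 0]) cube([54, 67, 1435]);
translate([617, 463, 0]) cube([54, 67, 1435]);
translate([276, 463, 200]) cube([341, 67, 26]);
translate([276, 463, 482]) cube([341, 67, 26]);
translate([276, 463, 764]) cube([341, 67, 26]);
translate([276, 463, 1046]) cube([341, 67, 26]);
translate([276, 463, 1328]) cube([341, 67, 26]);


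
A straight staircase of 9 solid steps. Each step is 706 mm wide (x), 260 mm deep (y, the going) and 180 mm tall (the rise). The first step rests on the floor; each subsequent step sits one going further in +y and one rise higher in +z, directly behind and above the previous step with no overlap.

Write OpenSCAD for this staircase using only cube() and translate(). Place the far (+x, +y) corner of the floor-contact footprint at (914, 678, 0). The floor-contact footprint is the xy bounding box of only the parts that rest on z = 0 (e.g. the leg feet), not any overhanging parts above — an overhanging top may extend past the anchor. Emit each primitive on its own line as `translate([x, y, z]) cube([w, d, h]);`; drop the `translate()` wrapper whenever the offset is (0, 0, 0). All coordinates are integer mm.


translate([208, 418, 0]) cube([706, 260, 180]);
translate([208, 678, 180]) cube([706, 260, 180]);
translate([208, 938, 360]) cube([706, 260, 180]);
translate([208, 1198, 540]) cube([706, 260, 180]);
translate([208, 1458, 720]) cube([706, 260, 180]);
translate([208, 1718, 900]) cube([706, 260, 180]);
translate([208, 1978, 1080]) cube([706, 260, 180]);
translate([208, 2238, 1260]) cube([706, 260, 180]);
translate([208, 2498, 1440]) cube([706, 260, 180]);


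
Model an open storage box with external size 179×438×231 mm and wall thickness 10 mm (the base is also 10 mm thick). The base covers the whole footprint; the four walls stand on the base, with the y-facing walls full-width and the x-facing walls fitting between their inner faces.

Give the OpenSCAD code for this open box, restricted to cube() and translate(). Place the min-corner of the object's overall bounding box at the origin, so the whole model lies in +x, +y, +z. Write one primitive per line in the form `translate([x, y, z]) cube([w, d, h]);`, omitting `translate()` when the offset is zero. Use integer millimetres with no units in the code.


cube([179, 438, 10]);
translate([0, 0, 10]) cube([179, 10, 221]);
translate([0, 428, 10]) cube([179, 10, 221]);
translate([0, 10, 10]) cube([10, 418, 221]);
translate([169, 10, 10]) cube([10, 418, 221]);


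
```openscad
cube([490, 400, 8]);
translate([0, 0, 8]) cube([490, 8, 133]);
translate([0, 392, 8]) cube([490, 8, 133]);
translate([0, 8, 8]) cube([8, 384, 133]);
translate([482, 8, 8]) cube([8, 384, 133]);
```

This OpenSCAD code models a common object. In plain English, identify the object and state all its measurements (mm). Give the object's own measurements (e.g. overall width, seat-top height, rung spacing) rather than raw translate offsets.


An open-topped rectangular box: outside dimensions 490×400×141 mm, with a uniform wall and base thickness of 8 mm. The base is a full 490×400 slab on the floor; four walls sit on top of the base. The front and back walls (the −y and +y sides) span the full width; the two side walls fit between them.


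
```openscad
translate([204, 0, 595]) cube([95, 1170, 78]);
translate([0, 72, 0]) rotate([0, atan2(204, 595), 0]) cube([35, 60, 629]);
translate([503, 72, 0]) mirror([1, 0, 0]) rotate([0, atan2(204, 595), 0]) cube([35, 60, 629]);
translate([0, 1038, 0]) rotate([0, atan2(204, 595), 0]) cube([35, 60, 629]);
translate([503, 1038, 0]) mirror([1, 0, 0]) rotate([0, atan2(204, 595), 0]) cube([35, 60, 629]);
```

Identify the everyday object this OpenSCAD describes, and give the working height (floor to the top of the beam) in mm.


A sawhorse. The overall height is 673 mm.

A beam across two mirrored pairs of raked legs — a sawhorse. The beam's underside is at z = 595 (matching the legs' vertical rise in atan2(204, 595)) and the beam is 78 mm tall, so its top is at 595 + 78 = 673 mm. The raked legs top out at the beam's underside, so that is the highest point.


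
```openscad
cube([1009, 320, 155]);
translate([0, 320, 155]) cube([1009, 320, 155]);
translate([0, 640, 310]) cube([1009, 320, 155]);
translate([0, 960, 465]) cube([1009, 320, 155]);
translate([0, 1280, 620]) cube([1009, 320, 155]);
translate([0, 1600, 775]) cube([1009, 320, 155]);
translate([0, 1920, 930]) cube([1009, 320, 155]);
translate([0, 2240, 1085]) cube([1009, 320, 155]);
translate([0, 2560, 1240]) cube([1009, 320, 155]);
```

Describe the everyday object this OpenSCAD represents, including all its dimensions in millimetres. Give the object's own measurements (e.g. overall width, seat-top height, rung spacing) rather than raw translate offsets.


A straight staircase of 9 solid steps. Each step is 1009 mm wide (x), 320 mm deep (y, the going) and 155 mm tall (the rise). The first step rests on the floor; each subsequent step sits one going further in +y and one rise higher in +z, directly behind and above the previous step with no overlap.


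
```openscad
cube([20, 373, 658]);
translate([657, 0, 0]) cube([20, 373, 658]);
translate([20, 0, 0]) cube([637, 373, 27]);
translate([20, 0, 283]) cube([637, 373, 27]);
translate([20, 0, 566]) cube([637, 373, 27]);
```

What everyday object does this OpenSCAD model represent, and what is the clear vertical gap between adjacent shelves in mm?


A bookshelf. The clear shelf gap is 256 mm.

Two tall side panels with 3 horizontal boards between them — a bookshelf. The first two shelf undersides are at z = 0 and z = 283; with shelf thickness 27, the clear gap is 283 − 0 − 27 = 256 mm.


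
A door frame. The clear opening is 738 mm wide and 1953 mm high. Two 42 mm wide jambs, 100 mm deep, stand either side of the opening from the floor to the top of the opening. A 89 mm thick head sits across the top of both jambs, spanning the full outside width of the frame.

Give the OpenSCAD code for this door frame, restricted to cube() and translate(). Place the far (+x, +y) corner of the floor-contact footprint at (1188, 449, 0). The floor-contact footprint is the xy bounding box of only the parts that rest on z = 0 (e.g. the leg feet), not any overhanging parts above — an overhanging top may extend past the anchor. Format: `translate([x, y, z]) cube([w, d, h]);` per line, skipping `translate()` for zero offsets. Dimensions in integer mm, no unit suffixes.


translate([366, 349, 0]) cube([42, 100, 1953]);
translate([1146, 349, 0]) cube([42, 100, 1953]);
translate([366, 349, 1953]) cube([822, 100, 89]);


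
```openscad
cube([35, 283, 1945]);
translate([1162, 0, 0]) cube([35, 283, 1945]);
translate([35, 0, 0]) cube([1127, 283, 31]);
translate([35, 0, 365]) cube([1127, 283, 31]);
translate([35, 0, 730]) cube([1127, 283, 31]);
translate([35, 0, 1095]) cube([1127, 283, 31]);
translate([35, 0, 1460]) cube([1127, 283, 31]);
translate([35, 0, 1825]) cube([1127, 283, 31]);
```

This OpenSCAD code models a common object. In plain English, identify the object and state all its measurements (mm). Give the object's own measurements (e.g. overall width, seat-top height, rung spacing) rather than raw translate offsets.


An open bookshelf. Two side panels, each 35 mm thick, 283 mm deep and 1945 mm tall, stand 1197 mm apart (outside-to-outside). Between them sit 6 shelves, each 31 mm thick and 283 mm deep, spanning the full gap between the sides. The bottom shelf rests on the floor (its underside at z = 0) and the clear gap between one shelf's top and the next shelf's underside is 334 mm.


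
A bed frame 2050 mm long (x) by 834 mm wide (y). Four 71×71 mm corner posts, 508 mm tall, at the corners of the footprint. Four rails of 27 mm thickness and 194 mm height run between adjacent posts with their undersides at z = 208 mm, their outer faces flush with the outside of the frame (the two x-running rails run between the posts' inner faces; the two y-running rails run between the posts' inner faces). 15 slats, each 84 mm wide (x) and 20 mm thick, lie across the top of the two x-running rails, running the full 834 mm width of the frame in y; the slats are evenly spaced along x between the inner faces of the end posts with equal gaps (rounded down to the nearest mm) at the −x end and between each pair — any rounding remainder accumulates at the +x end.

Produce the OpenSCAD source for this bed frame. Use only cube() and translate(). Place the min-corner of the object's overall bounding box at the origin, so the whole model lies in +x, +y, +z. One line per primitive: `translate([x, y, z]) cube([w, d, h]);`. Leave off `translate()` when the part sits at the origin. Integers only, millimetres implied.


cube([71, 71, 508]);
translate([0, 763, 0]) cube([71, 71, 508]);
translate([1979, 0, 0]) cube([71, 71, 508]);
translate([1979, 763, 0]) cube([71, 71, 508]);
translate([71, 0, 208]) cube([1908, 27, 194]);
translate([71, 807, 208]) cube([1908, 27, 194]);
translate([0, 71, 208]) cube([27, 692, 194]);
translate([2023, 71, 208]) cube([27, 692, 194]);
translate([111, 0, 402]) cube([84, 834, 20]);
translate([235, 0, 402]) cube([84, 834, 20]);
translate([359, 0, 402]) cube([84, 834, 20]);
translate([483, 0, 402]) cube([84, 834, 20]);
translate([607, 0, 402]) cube([84, 834, 20]);
translate([731, 0, 402]) cube([84, 834, 20]);
translate([855, 0, 402]) cube([84, 834, 20]);
translate([979, 0, 402]) cube([84, 834, 20]);
translate([1103, 0, 402]) cube([84, 834, 20]);
translate([1227, 0, 402]) cube([84, 834, 20]);
translate([1351, 0, 402]) cube([84, 834, 20]);
translate([1475, 0, 402]) cube([84, 834, 20]);
translate([1599, 0, 402]) cube([84, 834, 20]);
translate([1723, 0, 402]) cube([84, 834, 20]);
translate([1847, 0, 402]) cube([84, 834, 20]);


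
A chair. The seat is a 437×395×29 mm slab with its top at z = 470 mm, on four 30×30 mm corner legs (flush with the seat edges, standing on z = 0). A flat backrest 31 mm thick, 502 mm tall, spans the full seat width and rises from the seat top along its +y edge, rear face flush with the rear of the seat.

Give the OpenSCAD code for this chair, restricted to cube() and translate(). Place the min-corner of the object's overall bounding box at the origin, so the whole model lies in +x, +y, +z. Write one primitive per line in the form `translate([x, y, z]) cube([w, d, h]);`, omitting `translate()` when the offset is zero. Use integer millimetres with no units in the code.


translate([0, 0, 441]) cube([437, 395, 29]);
cube([30, 30, 441]);
translate([407, 0, 0]) cube([30, 30, 441]);
translate([0, 365, 0]) cube([30, 30, 441]);
translate([407, 365, 0]) cube([30, 30, 441]);
translate([0, 364, 470]) cube([437, 31, 502]);


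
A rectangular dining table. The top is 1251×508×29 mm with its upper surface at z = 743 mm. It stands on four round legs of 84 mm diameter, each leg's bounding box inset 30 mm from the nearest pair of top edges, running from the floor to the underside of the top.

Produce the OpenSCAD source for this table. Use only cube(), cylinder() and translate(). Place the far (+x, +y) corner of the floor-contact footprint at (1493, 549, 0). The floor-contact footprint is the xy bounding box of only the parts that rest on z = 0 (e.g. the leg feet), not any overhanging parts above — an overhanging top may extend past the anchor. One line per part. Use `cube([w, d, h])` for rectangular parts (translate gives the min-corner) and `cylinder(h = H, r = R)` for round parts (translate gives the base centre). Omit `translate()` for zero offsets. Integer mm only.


translate([272, 71, 714]) cube([1251, 508, 29]);
translate([344, 143, 0]) cylinder(h = 714, r = 42);
translate([1451, 143, 0]) cylinder(h = 714, r = 42);
translate([344, 507, 0]) cylinder(h = 714, r = 42);
translate([1451, 507, 0]) cylinder(h = 714, r = 42);
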